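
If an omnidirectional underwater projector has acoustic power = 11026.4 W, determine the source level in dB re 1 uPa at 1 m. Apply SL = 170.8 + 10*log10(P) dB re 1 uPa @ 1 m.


SL = 170.8 + 10*log10(11026.4) = 170.8 + 40.42 = 211.22

211.22 dB


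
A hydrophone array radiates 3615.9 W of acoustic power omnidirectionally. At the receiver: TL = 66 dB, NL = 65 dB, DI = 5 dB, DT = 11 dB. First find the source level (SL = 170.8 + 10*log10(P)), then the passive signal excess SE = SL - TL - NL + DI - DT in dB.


Step 1: SL = 170.8 + 10*log10(3615.9) = 206.38 dB
Step 2: SE = SL - TL - NL + DI - DT = 206.38 - 66 - 65 + 5 - 11 = 69.38

69.38 dB


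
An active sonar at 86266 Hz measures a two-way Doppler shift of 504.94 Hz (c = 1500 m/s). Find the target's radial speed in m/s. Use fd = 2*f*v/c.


4.39 m/s


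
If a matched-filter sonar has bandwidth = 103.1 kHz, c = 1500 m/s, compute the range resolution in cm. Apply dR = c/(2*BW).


0.73 cm


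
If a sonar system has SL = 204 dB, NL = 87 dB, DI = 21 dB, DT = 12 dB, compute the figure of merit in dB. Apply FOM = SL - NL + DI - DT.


FOM = SL - NL + DI - DT = 204 - 87 + 21 - 12 = 126

126 dB


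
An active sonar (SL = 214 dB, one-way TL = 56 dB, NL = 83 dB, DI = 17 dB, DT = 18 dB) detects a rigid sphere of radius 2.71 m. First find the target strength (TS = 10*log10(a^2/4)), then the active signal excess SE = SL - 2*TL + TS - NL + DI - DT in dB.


Step 1: TS = 10*log10(2.71^2/4) = 2.64 dB
Step 2: SE = SL - 2*TL + TS - NL + DI - DT = 214 - 2*56 + (2.64) - 83 + 17 - 18 = 20.64

20.64 dB


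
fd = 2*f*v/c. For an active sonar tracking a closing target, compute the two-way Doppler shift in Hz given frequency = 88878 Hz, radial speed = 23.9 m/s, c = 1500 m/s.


fd = 2*f*v/c = 2 * 88878 * 23.9 / 1500 = 2832.25

2832.25 Hz


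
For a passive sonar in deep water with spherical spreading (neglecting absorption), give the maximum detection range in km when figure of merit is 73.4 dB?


4.68 km


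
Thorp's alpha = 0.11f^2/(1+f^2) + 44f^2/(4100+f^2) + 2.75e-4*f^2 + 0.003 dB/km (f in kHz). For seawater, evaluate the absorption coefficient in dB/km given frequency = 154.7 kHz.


44.259 dB/km


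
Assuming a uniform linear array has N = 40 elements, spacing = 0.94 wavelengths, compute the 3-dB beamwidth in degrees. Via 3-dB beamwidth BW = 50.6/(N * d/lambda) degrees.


BW = 50.6 / (40 * 0.94) = 50.6 / 37.6 = 1.35

1.35 deg


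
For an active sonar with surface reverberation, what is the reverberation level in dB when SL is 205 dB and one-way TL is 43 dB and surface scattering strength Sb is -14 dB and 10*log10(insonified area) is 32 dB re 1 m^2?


RL = SL - 2*TL + Sb + 10*log10(A) = 205 - 2*43 + (-14) + 32 = 137

137 dB


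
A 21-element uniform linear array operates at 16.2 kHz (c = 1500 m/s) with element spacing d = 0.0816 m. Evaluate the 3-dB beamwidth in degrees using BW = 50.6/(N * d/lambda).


2.73 deg


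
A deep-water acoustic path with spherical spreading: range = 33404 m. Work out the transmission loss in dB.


90.48 dB


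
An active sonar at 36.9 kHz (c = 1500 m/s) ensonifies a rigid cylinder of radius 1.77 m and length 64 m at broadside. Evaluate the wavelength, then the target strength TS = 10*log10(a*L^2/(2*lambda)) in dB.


Step 1: lambda = c/f = 1500/36900 = 0.04065 m
Step 2: TS = 10*log10(a*L^2/(2*lambda)) = 10*log10(1.77*64^2/(2*0.04065)) = 49.5

49.5 dB


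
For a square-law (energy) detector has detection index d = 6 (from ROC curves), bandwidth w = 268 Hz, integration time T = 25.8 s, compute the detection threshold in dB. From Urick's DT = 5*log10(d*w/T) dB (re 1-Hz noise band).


8.97 dB


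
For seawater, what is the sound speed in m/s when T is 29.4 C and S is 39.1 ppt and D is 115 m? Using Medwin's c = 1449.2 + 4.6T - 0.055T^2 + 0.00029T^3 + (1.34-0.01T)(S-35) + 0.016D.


c = 1449.2 + 4.6*29.4 - 0.055*29.4^2 + 0.00029*29.4^3 + (1.34 - 0.01*29.4)*(39.1 - 35) + 0.016*115 = 1550.4

1550.4 m/s


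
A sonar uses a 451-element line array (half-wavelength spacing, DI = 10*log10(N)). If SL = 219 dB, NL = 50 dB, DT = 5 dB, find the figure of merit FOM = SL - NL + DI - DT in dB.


190.54 dB


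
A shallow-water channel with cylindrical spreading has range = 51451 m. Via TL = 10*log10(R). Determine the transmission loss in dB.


TL = 10*log10(51451) = 47.11

47.11 dB


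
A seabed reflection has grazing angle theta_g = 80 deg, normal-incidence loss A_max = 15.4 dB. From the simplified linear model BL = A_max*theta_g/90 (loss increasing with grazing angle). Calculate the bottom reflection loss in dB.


BL = A_max * theta_g / 90 = 15.4 * 80 / 90 = 13.69

13.69 dB


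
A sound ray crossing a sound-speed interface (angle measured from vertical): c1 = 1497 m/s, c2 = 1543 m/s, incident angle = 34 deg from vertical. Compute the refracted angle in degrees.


35.2 deg


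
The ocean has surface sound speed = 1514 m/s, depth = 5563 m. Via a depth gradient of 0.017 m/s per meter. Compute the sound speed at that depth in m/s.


1608.571 m/s


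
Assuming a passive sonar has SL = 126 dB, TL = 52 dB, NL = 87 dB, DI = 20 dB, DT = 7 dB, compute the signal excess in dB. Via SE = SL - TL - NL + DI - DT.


SE = SL - TL - NL + DI - DT = 126 - 52 - 87 + 20 - 7 = 0

0 dB


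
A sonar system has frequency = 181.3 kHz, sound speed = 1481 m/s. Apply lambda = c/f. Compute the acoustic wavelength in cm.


lambda = c/f = 1481 / 181300 = 0.0082 m = 0.82 cm

0.82 cm


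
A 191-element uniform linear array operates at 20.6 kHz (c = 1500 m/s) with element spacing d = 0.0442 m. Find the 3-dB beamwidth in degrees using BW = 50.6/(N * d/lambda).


Step 1: lambda = 1500/20600 = 0.07282 m
Step 2: d/lambda = 0.0442/0.07282 = 0.607
Step 3: BW = 50.6/(N * d/lambda) = 50.6/(191 * 0.607) = 0.44

0.44 deg


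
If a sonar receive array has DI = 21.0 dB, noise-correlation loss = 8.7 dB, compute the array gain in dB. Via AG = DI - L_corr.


AG = DI - L_corr = 21.0 - 8.7 = 12.3

12.3 dB


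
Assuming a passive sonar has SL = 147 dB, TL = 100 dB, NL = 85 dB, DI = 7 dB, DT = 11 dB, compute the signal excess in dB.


SE = SL - TL - NL + DI - DT = 147 - 100 - 85 + 7 - 11 = -42

-42 dB


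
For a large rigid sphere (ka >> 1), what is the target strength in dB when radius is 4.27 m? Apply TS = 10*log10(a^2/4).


TS = 10*log10(4.27^2 / 4) = 10*log10(4.558225) = 6.59

6.59 dB


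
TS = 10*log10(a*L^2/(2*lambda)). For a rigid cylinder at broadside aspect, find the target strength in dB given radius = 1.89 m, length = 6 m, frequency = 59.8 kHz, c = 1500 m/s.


lambda = 1500/59800 = 0.02508 m
TS = 10*log10(1.89*6^2/(2*0.02508)) = 31.32

31.32 dB


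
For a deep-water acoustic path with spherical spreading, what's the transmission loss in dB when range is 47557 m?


TL = 20*log10(47557) = 93.54

93.54 dB


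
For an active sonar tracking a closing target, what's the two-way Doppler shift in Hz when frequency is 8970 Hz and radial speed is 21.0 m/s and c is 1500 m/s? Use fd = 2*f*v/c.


251.16 Hz


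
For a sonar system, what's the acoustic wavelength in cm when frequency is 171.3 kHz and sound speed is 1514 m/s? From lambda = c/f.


lambda = c/f = 1514 / 171300 = 0.0088 m = 0.88 cm

0.88 cm


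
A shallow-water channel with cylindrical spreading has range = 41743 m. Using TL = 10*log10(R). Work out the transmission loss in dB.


TL = 10*log10(41743) = 46.21

46.21 dB


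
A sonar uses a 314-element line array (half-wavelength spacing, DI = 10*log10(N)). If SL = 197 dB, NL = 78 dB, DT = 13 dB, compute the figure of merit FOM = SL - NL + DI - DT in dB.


130.97 dB


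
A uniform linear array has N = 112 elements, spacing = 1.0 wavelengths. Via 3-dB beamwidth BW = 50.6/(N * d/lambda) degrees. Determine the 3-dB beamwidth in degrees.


BW = 50.6 / (112 * 1.0) = 50.6 / 112.0 = 0.45

0.45 deg


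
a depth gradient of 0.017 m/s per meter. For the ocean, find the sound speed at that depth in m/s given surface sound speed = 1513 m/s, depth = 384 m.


c = 1513 + 0.017 * 384 = 1519.528

1519.528 m/s


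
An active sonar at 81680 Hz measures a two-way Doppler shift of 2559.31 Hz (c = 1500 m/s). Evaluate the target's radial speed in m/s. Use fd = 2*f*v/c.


From fd = 2*f*v/c, v = c*fd/(2*f) = 1500 * 2559.31 / (2*81680) = 23.5

23.5 m/s


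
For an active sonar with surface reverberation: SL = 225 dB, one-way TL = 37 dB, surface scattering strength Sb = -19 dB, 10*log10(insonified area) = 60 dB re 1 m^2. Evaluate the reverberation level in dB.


RL = SL - 2*TL + Sb + 10*log10(A) = 225 - 2*37 + (-19) + 60 = 192

192 dB


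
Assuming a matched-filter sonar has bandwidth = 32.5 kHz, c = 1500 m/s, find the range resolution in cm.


dR = c/(2*BW) = 1500 / (2 * 32.5e3) = 0.0231 m = 2.31 cm

2.31 cm


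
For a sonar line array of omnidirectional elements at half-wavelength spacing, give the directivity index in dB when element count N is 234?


DI = 10*log10(234) = 23.69

23.69 dB


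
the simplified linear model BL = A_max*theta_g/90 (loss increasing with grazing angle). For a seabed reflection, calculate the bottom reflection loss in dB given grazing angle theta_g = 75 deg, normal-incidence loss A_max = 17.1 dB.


BL = A_max * theta_g / 90 = 17.1 * 75 / 90 = 14.25

14.25 dB


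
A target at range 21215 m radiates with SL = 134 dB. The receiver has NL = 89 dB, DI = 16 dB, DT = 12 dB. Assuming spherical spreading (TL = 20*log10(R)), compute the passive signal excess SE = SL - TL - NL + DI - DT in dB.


Step 1: TL = 20*log10(21215) = 86.53 dB
Step 2: SE = 134 - 86.53 - 89 + 16 - 12 = -37.53

-37.53 dB


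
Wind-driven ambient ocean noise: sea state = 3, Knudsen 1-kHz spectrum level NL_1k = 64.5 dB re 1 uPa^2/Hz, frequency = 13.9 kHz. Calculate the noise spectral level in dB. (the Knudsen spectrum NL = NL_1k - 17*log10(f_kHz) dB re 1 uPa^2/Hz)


NL = NL_1k - 17*log10(f_kHz) = 64.5 - 17*log10(13.9) = 64.5 - (19.43) = 45.07

45.07 dB


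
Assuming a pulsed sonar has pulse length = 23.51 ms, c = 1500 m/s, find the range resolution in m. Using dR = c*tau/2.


17.6325 m


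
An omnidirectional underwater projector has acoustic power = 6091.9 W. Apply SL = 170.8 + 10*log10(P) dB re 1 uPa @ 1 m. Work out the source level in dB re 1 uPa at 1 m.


208.65 dB


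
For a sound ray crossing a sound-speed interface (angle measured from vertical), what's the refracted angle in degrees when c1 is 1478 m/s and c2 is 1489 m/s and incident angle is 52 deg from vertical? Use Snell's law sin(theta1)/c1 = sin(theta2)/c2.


sin(theta2) = (c2/c1)*sin(theta1) = (1489/1478)*sin(52 deg) = 0.79388
theta2 = arcsin(0.79388) = 52.55

52.55 deg


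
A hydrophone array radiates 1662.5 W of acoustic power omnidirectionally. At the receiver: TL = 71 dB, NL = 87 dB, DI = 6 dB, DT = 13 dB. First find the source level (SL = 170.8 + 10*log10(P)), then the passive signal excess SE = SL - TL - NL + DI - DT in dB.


Step 1: SL = 170.8 + 10*log10(1662.5) = 203.01 dB
Step 2: SE = SL - TL - NL + DI - DT = 203.01 - 71 - 87 + 6 - 13 = 38.01

38.01 dB


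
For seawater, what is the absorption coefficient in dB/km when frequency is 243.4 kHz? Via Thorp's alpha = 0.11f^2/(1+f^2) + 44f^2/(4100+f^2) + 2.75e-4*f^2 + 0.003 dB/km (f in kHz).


f^2 = 59243.56
alpha = 0.11*59243.56/(1+59243.56) + 44*59243.56/(4100+59243.56) + 2.75e-4*59243.56 + 0.003 = 57.557

57.557 dB/km


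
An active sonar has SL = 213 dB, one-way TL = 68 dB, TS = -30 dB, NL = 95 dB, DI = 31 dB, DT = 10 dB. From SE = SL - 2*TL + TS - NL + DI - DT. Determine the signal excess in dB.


-27 dB


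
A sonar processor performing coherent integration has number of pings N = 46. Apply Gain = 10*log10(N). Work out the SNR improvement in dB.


16.63 dB


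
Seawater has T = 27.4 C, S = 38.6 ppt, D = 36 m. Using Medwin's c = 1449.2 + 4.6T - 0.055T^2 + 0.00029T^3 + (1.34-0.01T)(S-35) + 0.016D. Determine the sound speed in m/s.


1544.33 m/s


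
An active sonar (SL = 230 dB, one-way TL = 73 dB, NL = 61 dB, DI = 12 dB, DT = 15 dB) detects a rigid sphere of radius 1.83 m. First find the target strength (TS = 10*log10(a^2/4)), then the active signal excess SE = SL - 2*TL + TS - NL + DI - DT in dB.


Step 1: TS = 10*log10(1.83^2/4) = -0.77 dB
Step 2: SE = SL - 2*TL + TS - NL + DI - DT = 230 - 2*73 + (-0.77) - 61 + 12 - 15 = 19.23

19.23 dB


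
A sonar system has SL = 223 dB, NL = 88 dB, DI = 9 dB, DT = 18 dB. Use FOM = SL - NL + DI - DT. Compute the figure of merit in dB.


FOM = SL - NL + DI - DT = 223 - 88 + 9 - 18 = 126

126 dB


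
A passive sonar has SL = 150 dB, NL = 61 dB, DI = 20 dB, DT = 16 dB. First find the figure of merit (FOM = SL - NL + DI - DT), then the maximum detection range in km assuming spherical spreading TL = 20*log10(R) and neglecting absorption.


Step 1: FOM = SL - NL + DI - DT = 150 - 61 + 20 - 16 = 93 dB
Step 2: at max range FOM = TL = 20*log10(R), so R = 10^(93/20) = 44668.36 m = 44.67 km

44.67 km


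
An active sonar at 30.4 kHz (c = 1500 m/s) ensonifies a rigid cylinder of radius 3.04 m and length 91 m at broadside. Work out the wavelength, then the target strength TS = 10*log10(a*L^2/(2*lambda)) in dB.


Step 1: lambda = c/f = 1500/30400 = 0.04934 m
Step 2: TS = 10*log10(a*L^2/(2*lambda)) = 10*log10(3.04*91^2/(2*0.04934)) = 54.07

54.07 dB


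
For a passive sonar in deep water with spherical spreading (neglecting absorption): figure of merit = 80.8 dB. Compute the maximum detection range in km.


At max range FOM = TL, so 20*log10(R) = 80.8
R = 10^(80.8/20) = 10964.78 m = 10.96 km

10.96 km


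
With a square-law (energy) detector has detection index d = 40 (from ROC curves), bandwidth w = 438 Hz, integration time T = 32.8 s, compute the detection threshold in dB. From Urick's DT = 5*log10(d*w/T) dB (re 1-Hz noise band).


DT = 5*log10(d*w/T) = 5*log10(40 * 438 / 32.8) = 5*log10(534.15) = 13.64

13.64 dB


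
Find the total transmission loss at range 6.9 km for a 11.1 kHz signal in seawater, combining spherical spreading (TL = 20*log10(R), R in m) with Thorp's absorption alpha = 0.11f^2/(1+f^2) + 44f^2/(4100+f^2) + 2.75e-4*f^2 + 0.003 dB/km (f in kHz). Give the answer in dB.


Step 1 (Thorp): alpha = 0.11*123.21/(1+123.21) + 44*123.21/(4100+123.21) + 2.75e-4*123.21 + 0.003 = 1.4297 dB/km
Step 2: TL_spread = 20*log10(6900) = 76.78 dB
Step 3: TL_abs = alpha*R = 1.4297 * 6.9 = 9.86 dB
Step 4: TL_total = 76.78 + 9.86 = 86.64

86.64 dB


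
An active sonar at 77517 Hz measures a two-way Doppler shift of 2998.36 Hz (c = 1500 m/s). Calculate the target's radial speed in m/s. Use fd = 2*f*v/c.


From fd = 2*f*v/c, v = c*fd/(2*f) = 1500 * 2998.36 / (2*77517) = 29.01

29.01 m/s


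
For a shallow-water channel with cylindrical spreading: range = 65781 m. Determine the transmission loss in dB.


TL = 10*log10(65781) = 48.18

48.18 dB


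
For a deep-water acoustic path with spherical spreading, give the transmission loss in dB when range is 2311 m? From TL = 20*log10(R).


67.28 dB


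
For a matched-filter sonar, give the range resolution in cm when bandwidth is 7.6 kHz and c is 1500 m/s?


9.87 cm


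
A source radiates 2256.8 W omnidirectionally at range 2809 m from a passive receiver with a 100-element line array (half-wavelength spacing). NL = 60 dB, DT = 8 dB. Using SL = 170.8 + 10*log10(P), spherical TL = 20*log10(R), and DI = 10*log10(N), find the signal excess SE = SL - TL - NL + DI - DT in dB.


87.36 dB


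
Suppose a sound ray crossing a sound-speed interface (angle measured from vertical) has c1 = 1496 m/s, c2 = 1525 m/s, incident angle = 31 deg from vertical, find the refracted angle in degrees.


31.67 deg


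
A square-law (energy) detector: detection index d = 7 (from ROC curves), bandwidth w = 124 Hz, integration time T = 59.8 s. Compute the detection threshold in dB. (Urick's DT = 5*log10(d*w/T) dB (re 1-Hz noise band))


5.81 dB


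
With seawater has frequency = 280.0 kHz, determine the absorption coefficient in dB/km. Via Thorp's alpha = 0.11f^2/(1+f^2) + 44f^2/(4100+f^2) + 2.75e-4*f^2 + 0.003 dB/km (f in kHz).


f^2 = 78400.0
alpha = 0.11*78400.0/(1+78400.0) + 44*78400.0/(4100+78400.0) + 2.75e-4*78400.0 + 0.003 = 63.486

63.486 dB/km


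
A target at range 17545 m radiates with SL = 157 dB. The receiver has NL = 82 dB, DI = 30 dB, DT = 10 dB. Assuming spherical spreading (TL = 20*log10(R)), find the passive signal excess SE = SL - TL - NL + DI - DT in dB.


Step 1: TL = 20*log10(17545) = 84.88 dB
Step 2: SE = 157 - 84.88 - 82 + 30 - 10 = 10.12

10.12 dB


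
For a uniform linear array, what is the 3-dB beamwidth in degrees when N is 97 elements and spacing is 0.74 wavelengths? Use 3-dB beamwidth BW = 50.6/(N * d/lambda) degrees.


BW = 50.6 / (97 * 0.74) = 50.6 / 71.78 = 0.7

0.7 deg


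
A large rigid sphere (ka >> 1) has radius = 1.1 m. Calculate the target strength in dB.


TS = 10*log10(1.1^2 / 4) = 10*log10(0.3025) = -5.19

-5.19 dB


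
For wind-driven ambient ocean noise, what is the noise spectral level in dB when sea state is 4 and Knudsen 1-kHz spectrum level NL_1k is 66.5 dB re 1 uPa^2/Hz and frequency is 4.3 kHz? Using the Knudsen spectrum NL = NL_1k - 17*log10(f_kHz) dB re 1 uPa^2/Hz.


NL = NL_1k - 17*log10(f_kHz) = 66.5 - 17*log10(4.3) = 66.5 - (10.77) = 55.73

55.73 dB


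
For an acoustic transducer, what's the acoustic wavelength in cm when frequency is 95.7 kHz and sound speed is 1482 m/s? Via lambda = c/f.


lambda = c/f = 1482 / 95700 = 0.0155 m = 1.55 cm

1.55 cm


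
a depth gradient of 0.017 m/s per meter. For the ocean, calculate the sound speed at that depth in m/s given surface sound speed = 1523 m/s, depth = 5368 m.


c = 1523 + 0.017 * 5368 = 1614.256

1614.256 m/s


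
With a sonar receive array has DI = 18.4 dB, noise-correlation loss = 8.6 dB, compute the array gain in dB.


AG = DI - L_corr = 18.4 - 8.6 = 9.8

9.8 dB


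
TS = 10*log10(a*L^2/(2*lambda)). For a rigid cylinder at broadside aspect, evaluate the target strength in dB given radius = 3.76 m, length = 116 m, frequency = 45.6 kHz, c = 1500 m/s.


lambda = 1500/45600 = 0.03289 m
TS = 10*log10(3.76*116^2/(2*0.03289)) = 58.86

58.86 dB


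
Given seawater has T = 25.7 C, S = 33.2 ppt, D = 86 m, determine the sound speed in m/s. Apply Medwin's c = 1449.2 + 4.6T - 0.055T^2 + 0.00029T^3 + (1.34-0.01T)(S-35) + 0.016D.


1535.44 m/s


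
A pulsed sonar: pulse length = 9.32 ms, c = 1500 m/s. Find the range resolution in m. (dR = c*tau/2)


6.99 m


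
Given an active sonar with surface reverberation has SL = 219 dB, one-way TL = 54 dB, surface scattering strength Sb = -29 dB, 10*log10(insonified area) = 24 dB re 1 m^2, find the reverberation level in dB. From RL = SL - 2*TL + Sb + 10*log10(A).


RL = SL - 2*TL + Sb + 10*log10(A) = 219 - 2*54 + (-29) + 24 = 106

106 dB


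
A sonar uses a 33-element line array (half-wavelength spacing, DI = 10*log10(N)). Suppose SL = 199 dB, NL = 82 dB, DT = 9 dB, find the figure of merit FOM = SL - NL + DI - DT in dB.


Step 1: DI = 10*log10(33) = 15.19 dB
Step 2: FOM = SL - NL + DI - DT = 199 - 82 + 15.19 - 9 = 123.19

123.19 dB


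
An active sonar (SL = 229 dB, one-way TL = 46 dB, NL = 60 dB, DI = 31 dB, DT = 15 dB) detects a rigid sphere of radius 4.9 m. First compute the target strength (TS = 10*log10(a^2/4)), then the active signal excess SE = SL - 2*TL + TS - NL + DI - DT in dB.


Step 1: TS = 10*log10(4.9^2/4) = 7.78 dB
Step 2: SE = SL - 2*TL + TS - NL + DI - DT = 229 - 2*46 + (7.78) - 60 + 31 - 15 = 100.78

100.78 dB


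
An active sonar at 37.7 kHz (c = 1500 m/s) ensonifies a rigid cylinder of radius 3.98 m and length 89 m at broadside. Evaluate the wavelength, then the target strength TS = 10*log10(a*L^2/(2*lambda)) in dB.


Step 1: lambda = c/f = 1500/37700 = 0.03979 m
Step 2: TS = 10*log10(a*L^2/(2*lambda)) = 10*log10(3.98*89^2/(2*0.03979)) = 55.98

55.98 dB


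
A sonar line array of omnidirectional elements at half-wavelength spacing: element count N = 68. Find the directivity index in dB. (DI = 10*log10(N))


DI = 10*log10(68) = 18.33

18.33 dB


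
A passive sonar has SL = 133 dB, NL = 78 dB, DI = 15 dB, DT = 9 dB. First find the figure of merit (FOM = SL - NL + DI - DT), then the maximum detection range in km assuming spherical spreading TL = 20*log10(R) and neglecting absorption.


Step 1: FOM = SL - NL + DI - DT = 133 - 78 + 15 - 9 = 61 dB
Step 2: at max range FOM = TL = 20*log10(R), so R = 10^(61/20) = 1122.02 m = 1.12 km

1.12 km


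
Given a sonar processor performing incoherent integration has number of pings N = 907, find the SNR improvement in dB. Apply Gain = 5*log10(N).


Gain = 5*log10(907) = 14.79

14.79 dB


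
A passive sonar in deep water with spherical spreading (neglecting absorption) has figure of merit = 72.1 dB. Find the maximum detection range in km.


At max range FOM = TL, so 20*log10(R) = 72.1
R = 10^(72.1/20) = 4027.17 m = 4.03 km

4.03 km


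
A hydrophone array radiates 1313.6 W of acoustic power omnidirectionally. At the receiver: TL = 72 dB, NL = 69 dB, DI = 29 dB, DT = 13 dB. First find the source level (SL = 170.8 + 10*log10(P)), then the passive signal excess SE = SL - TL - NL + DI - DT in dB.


Step 1: SL = 170.8 + 10*log10(1313.6) = 201.98 dB
Step 2: SE = SL - TL - NL + DI - DT = 201.98 - 72 - 69 + 29 - 13 = 76.98

76.98 dB


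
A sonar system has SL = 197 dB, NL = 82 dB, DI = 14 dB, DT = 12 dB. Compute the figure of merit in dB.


FOM = SL - NL + DI - DT = 197 - 82 + 14 - 12 = 117

117 dB


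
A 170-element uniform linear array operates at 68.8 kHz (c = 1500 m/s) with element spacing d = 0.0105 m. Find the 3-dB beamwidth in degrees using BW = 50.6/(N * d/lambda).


Step 1: lambda = 1500/68800 = 0.0218 m
Step 2: d/lambda = 0.0105/0.0218 = 0.4817
Step 3: BW = 50.6/(N * d/lambda) = 50.6/(170 * 0.4817) = 0.62

0.62 deg


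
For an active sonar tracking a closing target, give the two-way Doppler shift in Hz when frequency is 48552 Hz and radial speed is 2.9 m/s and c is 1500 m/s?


fd = 2*f*v/c = 2 * 48552 * 2.9 / 1500 = 187.73

187.73 Hz


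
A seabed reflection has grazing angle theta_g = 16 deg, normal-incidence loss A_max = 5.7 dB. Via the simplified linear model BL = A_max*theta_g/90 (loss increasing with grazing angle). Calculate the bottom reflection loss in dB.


1.01 dB


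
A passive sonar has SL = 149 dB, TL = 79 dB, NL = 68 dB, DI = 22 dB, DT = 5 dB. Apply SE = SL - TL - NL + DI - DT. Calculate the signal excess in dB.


19 dB


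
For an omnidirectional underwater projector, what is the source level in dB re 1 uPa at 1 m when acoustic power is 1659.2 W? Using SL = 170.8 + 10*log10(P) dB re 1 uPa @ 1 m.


SL = 170.8 + 10*log10(1659.2) = 170.8 + 32.2 = 203.0

203.0 dB


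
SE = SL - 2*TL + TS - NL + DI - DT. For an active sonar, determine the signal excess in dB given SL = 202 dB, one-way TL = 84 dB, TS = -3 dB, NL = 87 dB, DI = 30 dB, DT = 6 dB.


SE = SL - 2*TL + TS - NL + DI - DT = 202 - 2*84 + (-3) - 87 + 30 - 6 = -32

-32 dB


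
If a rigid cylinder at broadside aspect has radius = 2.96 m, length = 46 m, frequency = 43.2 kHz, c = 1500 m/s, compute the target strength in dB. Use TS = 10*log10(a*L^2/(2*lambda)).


49.55 dB


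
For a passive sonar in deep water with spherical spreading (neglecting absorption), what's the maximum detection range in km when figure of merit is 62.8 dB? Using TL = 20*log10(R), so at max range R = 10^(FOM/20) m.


1.38 km


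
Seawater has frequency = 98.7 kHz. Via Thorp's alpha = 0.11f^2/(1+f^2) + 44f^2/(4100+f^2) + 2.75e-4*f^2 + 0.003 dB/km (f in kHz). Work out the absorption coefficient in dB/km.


f^2 = 9741.69
alpha = 0.11*9741.69/(1+9741.69) + 44*9741.69/(4100+9741.69) + 2.75e-4*9741.69 + 0.003 = 33.759

33.759 dB/km


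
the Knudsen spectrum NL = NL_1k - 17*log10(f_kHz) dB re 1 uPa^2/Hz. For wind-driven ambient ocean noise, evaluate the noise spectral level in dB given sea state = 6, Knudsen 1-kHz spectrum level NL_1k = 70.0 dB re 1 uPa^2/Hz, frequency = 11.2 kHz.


NL = NL_1k - 17*log10(f_kHz) = 70.0 - 17*log10(11.2) = 70.0 - (17.84) = 52.16

52.16 dB


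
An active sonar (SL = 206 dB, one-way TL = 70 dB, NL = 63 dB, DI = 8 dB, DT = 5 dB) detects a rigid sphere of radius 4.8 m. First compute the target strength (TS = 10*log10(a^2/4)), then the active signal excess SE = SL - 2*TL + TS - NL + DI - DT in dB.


Step 1: TS = 10*log10(4.8^2/4) = 7.6 dB
Step 2: SE = SL - 2*TL + TS - NL + DI - DT = 206 - 2*70 + (7.6) - 63 + 8 - 5 = 13.6

13.6 dB


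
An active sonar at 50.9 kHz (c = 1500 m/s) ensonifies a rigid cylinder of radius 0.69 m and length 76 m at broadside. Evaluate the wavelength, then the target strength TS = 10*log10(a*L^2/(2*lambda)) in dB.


Step 1: lambda = c/f = 1500/50900 = 0.02947 m
Step 2: TS = 10*log10(a*L^2/(2*lambda)) = 10*log10(0.69*76^2/(2*0.02947)) = 48.3

48.3 dB


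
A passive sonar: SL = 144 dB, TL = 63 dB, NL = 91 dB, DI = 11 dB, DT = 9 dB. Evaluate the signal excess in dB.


SE = SL - TL - NL + DI - DT = 144 - 63 - 91 + 11 - 9 = -8

-8 dB


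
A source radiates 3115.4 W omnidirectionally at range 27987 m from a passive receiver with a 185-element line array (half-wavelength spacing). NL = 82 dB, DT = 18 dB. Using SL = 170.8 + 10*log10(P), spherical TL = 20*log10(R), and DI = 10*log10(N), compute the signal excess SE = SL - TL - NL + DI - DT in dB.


39.47 dB


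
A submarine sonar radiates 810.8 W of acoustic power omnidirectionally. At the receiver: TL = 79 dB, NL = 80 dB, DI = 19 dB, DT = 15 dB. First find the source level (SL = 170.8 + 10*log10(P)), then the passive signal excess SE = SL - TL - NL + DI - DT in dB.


Step 1: SL = 170.8 + 10*log10(810.8) = 199.89 dB
Step 2: SE = SL - TL - NL + DI - DT = 199.89 - 79 - 80 + 19 - 15 = 44.89

44.89 dB


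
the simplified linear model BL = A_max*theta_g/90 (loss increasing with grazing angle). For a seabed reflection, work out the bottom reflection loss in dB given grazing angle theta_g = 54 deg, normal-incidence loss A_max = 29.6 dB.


BL = A_max * theta_g / 90 = 29.6 * 54 / 90 = 17.76

17.76 dB


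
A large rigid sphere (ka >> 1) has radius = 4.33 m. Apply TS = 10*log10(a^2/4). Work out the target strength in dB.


TS = 10*log10(4.33^2 / 4) = 10*log10(4.687225) = 6.71

6.71 dB


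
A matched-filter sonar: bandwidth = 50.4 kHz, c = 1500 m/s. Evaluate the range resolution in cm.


1.49 cm


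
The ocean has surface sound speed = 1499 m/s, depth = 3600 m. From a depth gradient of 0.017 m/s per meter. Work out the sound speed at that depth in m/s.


c = 1499 + 0.017 * 3600 = 1560.2

1560.2 m/s


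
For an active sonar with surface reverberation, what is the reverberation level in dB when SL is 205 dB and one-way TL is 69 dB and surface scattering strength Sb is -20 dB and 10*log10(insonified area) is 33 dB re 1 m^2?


RL = SL - 2*TL + Sb + 10*log10(A) = 205 - 2*69 + (-20) + 33 = 80

80 dB


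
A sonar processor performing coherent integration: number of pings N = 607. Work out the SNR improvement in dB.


27.83 dB


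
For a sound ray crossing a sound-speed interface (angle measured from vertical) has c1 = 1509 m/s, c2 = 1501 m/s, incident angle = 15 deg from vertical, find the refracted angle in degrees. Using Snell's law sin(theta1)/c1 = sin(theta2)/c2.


14.92 deg


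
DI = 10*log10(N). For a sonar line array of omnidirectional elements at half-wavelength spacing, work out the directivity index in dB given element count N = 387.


DI = 10*log10(387) = 25.88

25.88 dB


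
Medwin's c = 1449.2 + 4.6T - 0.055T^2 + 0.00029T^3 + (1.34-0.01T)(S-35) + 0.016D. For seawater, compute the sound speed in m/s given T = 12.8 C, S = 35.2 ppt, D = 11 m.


1500.1 m/s


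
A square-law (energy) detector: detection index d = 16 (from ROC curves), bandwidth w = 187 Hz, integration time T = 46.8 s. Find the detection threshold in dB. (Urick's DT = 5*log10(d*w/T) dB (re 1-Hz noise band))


DT = 5*log10(d*w/T) = 5*log10(16 * 187 / 46.8) = 5*log10(63.93) = 9.03

9.03 dB


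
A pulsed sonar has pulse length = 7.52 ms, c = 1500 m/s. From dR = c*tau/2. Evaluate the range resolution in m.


5.64 m


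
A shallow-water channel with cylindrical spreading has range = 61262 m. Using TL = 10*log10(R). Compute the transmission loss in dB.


47.87 dB


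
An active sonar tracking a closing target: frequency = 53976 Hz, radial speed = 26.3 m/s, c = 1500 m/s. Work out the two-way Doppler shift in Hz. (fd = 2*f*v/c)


1892.76 Hz


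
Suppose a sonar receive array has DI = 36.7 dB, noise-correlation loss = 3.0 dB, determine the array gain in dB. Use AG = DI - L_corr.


AG = DI - L_corr = 36.7 - 3.0 = 33.7

33.7 dB


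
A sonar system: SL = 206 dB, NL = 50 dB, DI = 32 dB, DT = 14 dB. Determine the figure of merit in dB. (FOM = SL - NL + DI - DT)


FOM = SL - NL + DI - DT = 206 - 50 + 32 - 14 = 174

174 dB


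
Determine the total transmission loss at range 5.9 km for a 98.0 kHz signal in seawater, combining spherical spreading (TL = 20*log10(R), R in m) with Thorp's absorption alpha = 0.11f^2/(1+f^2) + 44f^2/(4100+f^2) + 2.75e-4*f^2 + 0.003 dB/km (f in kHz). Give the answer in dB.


Step 1 (Thorp): alpha = 0.11*9604.0/(1+9604.0) + 44*9604.0/(4100+9604.0) + 2.75e-4*9604.0 + 0.003 = 33.59 dB/km
Step 2: TL_spread = 20*log10(5900) = 75.42 dB
Step 3: TL_abs = alpha*R = 33.59 * 5.9 = 198.18 dB
Step 4: TL_total = 75.42 + 198.18 = 273.6

273.6 dB


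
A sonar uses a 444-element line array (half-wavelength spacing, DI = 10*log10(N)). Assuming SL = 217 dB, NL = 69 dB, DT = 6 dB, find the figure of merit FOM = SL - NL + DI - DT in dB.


Step 1: DI = 10*log10(444) = 26.47 dB
Step 2: FOM = SL - NL + DI - DT = 217 - 69 + 26.47 - 6 = 168.47

168.47 dB


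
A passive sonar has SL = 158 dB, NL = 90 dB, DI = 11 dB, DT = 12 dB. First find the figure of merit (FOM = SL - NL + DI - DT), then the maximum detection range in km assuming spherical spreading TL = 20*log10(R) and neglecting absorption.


Step 1: FOM = SL - NL + DI - DT = 158 - 90 + 11 - 12 = 67 dB
Step 2: at max range FOM = TL = 20*log10(R), so R = 10^(67/20) = 2238.72 m = 2.24 km

2.24 km


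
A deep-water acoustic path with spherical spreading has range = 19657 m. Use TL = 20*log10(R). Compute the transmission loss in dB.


TL = 20*log10(19657) = 85.87

85.87 dB


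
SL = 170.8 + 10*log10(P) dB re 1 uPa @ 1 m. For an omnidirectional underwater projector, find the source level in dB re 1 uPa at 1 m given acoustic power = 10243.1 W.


210.9 dB


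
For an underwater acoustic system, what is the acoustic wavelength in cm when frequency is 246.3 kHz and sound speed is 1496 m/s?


0.61 cm


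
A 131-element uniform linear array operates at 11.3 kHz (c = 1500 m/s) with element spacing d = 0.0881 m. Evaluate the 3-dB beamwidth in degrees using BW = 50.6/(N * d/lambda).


0.58 deg


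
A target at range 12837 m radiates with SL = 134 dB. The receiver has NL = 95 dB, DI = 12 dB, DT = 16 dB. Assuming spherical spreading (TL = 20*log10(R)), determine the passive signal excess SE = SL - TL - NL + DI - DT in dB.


Step 1: TL = 20*log10(12837) = 82.17 dB
Step 2: SE = 134 - 82.17 - 95 + 12 - 16 = -47.17

-47.17 dB


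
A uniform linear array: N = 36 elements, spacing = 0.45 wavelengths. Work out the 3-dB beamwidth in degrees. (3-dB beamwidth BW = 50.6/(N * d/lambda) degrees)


BW = 50.6 / (36 * 0.45) = 50.6 / 16.2 = 3.12

3.12 deg


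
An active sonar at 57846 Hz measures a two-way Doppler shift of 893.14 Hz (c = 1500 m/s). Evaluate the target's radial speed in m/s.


From fd = 2*f*v/c, v = c*fd/(2*f) = 1500 * 893.14 / (2*57846) = 11.58

11.58 m/s


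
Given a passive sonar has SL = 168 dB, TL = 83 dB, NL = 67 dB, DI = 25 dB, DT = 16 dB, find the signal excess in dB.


SE = SL - TL - NL + DI - DT = 168 - 83 - 67 + 25 - 16 = 27

27 dB


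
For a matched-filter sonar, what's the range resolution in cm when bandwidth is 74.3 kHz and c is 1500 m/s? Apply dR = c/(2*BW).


dR = c/(2*BW) = 1500 / (2 * 74.3e3) = 0.0101 m = 1.01 cm

1.01 cm


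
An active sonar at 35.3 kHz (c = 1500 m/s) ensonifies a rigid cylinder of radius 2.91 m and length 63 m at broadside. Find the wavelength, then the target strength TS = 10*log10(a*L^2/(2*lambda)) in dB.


Step 1: lambda = c/f = 1500/35300 = 0.04249 m
Step 2: TS = 10*log10(a*L^2/(2*lambda)) = 10*log10(2.91*63^2/(2*0.04249)) = 51.33

51.33 dB


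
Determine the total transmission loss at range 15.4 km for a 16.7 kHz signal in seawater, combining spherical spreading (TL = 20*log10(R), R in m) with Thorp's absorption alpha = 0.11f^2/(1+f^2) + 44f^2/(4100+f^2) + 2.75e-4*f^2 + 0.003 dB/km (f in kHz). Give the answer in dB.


Step 1 (Thorp): alpha = 0.11*278.89/(1+278.89) + 44*278.89/(4100+278.89) + 2.75e-4*278.89 + 0.003 = 2.9916 dB/km
Step 2: TL_spread = 20*log10(15400) = 83.75 dB
Step 3: TL_abs = alpha*R = 2.9916 * 15.4 = 46.07 dB
Step 4: TL_total = 83.75 + 46.07 = 129.82

129.82 dB


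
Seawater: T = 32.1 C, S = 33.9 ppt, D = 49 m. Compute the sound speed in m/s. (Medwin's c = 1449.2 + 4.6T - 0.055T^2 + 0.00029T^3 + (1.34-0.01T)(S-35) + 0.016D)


c = 1449.2 + 4.6*32.1 - 0.055*32.1^2 + 0.00029*32.1^3 + (1.34 - 0.01*32.1)*(33.9 - 35) + 0.016*49 = 1549.44

1549.44 m/s


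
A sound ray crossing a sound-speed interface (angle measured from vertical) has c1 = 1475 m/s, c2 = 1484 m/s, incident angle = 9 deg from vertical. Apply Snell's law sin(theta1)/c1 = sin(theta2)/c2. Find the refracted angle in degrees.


sin(theta2) = (c2/c1)*sin(theta1) = (1484/1475)*sin(9 deg) = 0.15739
theta2 = arcsin(0.15739) = 9.06

9.06 deg


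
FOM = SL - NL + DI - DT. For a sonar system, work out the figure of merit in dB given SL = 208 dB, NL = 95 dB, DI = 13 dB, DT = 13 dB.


113 dB


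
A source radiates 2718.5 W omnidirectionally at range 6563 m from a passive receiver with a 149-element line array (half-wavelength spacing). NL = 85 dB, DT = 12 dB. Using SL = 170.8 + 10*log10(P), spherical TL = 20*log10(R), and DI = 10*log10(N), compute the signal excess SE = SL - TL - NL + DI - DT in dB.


53.53 dB


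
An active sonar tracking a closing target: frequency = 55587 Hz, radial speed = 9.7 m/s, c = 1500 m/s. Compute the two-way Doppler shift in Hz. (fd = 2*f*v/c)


fd = 2*f*v/c = 2 * 55587 * 9.7 / 1500 = 718.93

718.93 Hz


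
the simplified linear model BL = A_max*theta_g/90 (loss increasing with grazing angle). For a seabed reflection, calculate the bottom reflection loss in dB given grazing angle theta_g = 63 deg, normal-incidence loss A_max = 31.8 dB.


BL = A_max * theta_g / 90 = 31.8 * 63 / 90 = 22.26

22.26 dB


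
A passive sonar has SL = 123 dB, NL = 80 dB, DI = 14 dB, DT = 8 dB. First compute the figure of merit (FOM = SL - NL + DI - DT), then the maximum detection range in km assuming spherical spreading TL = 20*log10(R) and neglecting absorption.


Step 1: FOM = SL - NL + DI - DT = 123 - 80 + 14 - 8 = 49 dB
Step 2: at max range FOM = TL = 20*log10(R), so R = 10^(49/20) = 281.84 m = 0.28 km

0.28 km


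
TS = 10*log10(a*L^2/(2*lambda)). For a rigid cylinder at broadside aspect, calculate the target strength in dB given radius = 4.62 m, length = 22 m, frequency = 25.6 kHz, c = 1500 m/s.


lambda = 1500/25600 = 0.05859 m
TS = 10*log10(4.62*22^2/(2*0.05859)) = 42.81

42.81 dB


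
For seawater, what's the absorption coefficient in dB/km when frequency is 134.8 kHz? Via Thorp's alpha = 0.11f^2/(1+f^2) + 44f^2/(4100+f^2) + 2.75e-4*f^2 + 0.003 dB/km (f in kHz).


41.01 dB/km


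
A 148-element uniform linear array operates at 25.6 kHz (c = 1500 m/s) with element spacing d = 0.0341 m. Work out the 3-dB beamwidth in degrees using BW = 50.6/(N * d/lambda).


Step 1: lambda = 1500/25600 = 0.05859 m
Step 2: d/lambda = 0.0341/0.05859 = 0.582
Step 3: BW = 50.6/(N * d/lambda) = 50.6/(148 * 0.582) = 0.59

0.59 deg


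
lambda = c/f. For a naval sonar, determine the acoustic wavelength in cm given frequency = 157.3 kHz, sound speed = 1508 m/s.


lambda = c/f = 1508 / 157300 = 0.0096 m = 0.96 cm

0.96 cm


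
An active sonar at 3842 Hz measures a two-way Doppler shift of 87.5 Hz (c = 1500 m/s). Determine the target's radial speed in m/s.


From fd = 2*f*v/c, v = c*fd/(2*f) = 1500 * 87.5 / (2*3842) = 17.08

17.08 m/s


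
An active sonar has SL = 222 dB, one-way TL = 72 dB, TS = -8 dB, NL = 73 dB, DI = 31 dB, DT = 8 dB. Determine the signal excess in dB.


SE = SL - 2*TL + TS - NL + DI - DT = 222 - 2*72 + (-8) - 73 + 31 - 8 = 20

20 dB


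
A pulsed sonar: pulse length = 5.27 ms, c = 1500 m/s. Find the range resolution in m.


dR = c*tau/2 = 1500 * 5.27e-3 / 2 = 3.9525

3.9525 m


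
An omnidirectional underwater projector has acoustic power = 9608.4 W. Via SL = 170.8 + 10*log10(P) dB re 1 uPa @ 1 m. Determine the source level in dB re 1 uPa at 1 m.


210.63 dB


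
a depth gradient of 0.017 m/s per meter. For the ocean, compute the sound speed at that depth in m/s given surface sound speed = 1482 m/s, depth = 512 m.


c = 1482 + 0.017 * 512 = 1490.704

1490.704 m/s


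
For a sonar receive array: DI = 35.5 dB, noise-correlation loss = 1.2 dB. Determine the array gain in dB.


AG = DI - L_corr = 35.5 - 1.2 = 34.3

34.3 dB


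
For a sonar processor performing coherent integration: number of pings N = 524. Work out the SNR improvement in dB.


Gain = 10*log10(524) = 27.19

27.19 dB


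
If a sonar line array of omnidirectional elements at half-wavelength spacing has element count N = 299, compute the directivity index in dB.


DI = 10*log10(299) = 24.76

24.76 dB


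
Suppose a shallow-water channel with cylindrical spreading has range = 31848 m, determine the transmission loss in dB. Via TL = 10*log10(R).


45.03 dB


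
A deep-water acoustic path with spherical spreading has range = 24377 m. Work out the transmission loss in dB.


TL = 20*log10(24377) = 87.74

87.74 dB


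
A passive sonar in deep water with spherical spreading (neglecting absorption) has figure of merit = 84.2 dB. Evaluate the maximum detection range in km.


At max range FOM = TL, so 20*log10(R) = 84.2
R = 10^(84.2/20) = 16218.1 m = 16.22 km

16.22 km


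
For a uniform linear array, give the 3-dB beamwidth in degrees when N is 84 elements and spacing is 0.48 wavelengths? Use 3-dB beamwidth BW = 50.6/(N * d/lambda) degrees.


1.25 deg


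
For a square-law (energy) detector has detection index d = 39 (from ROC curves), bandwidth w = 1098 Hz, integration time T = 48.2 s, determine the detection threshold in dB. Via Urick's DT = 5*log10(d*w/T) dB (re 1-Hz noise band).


DT = 5*log10(d*w/T) = 5*log10(39 * 1098 / 48.2) = 5*log10(888.42) = 14.74

14.74 dB


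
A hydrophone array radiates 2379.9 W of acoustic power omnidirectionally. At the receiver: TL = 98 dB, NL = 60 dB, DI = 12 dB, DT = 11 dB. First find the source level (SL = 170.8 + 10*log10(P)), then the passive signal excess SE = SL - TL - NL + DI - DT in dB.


Step 1: SL = 170.8 + 10*log10(2379.9) = 204.57 dB
Step 2: SE = SL - TL - NL + DI - DT = 204.57 - 98 - 60 + 12 - 11 = 47.57

47.57 dB


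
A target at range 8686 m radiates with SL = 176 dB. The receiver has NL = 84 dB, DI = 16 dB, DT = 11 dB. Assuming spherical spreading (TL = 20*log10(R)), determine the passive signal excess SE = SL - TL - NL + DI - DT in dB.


18.22 dB


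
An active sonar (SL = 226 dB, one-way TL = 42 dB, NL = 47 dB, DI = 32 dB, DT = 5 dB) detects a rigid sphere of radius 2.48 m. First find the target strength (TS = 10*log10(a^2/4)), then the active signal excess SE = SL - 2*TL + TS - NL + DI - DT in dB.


Step 1: TS = 10*log10(2.48^2/4) = 1.87 dB
Step 2: SE = SL - 2*TL + TS - NL + DI - DT = 226 - 2*42 + (1.87) - 47 + 32 - 5 = 123.87

123.87 dB
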